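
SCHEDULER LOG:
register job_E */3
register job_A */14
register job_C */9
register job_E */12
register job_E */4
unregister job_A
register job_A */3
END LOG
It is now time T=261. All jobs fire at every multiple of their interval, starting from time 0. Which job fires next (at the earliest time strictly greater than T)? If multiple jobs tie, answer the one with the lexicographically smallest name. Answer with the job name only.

Op 1: register job_E */3 -> active={job_E:*/3}
Op 2: register job_A */14 -> active={job_A:*/14, job_E:*/3}
Op 3: register job_C */9 -> active={job_A:*/14, job_C:*/9, job_E:*/3}
Op 4: register job_E */12 -> active={job_A:*/14, job_C:*/9, job_E:*/12}
Op 5: register job_E */4 -> active={job_A:*/14, job_C:*/9, job_E:*/4}
Op 6: unregister job_A -> active={job_C:*/9, job_E:*/4}
Op 7: register job_A */3 -> active={job_A:*/3, job_C:*/9, job_E:*/4}
  job_A: interval 3, next fire after T=261 is 264
  job_C: interval 9, next fire after T=261 is 270
  job_E: interval 4, next fire after T=261 is 264
Earliest = 264, winner (lex tiebreak) = job_A

Answer: job_A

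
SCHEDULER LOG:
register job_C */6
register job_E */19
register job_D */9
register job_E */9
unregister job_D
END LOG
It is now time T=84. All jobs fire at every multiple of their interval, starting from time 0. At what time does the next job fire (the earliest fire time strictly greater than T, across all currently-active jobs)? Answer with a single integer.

Op 1: register job_C */6 -> active={job_C:*/6}
Op 2: register job_E */19 -> active={job_C:*/6, job_E:*/19}
Op 3: register job_D */9 -> active={job_C:*/6, job_D:*/9, job_E:*/19}
Op 4: register job_E */9 -> active={job_C:*/6, job_D:*/9, job_E:*/9}
Op 5: unregister job_D -> active={job_C:*/6, job_E:*/9}
  job_C: interval 6, next fire after T=84 is 90
  job_E: interval 9, next fire after T=84 is 90
Earliest fire time = 90 (job job_C)

Answer: 90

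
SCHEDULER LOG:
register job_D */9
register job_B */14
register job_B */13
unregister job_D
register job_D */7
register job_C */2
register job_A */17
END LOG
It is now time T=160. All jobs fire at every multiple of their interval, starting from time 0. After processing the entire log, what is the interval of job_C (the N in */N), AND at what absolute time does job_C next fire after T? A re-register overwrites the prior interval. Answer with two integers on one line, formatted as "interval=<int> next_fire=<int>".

Op 1: register job_D */9 -> active={job_D:*/9}
Op 2: register job_B */14 -> active={job_B:*/14, job_D:*/9}
Op 3: register job_B */13 -> active={job_B:*/13, job_D:*/9}
Op 4: unregister job_D -> active={job_B:*/13}
Op 5: register job_D */7 -> active={job_B:*/13, job_D:*/7}
Op 6: register job_C */2 -> active={job_B:*/13, job_C:*/2, job_D:*/7}
Op 7: register job_A */17 -> active={job_A:*/17, job_B:*/13, job_C:*/2, job_D:*/7}
Final interval of job_C = 2
Next fire of job_C after T=160: (160//2+1)*2 = 162

Answer: interval=2 next_fire=162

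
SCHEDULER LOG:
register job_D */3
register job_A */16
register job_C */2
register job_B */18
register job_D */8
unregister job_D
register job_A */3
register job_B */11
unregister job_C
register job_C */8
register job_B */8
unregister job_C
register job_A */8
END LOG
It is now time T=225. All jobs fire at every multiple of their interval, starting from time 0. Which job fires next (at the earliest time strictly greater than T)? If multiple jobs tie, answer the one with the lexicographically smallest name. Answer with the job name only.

Op 1: register job_D */3 -> active={job_D:*/3}
Op 2: register job_A */16 -> active={job_A:*/16, job_D:*/3}
Op 3: register job_C */2 -> active={job_A:*/16, job_C:*/2, job_D:*/3}
Op 4: register job_B */18 -> active={job_A:*/16, job_B:*/18, job_C:*/2, job_D:*/3}
Op 5: register job_D */8 -> active={job_A:*/16, job_B:*/18, job_C:*/2, job_D:*/8}
Op 6: unregister job_D -> active={job_A:*/16, job_B:*/18, job_C:*/2}
Op 7: register job_A */3 -> active={job_A:*/3, job_B:*/18, job_C:*/2}
Op 8: register job_B */11 -> active={job_A:*/3, job_B:*/11, job_C:*/2}
Op 9: unregister job_C -> active={job_A:*/3, job_B:*/11}
Op 10: register job_C */8 -> active={job_A:*/3, job_B:*/11, job_C:*/8}
Op 11: register job_B */8 -> active={job_A:*/3, job_B:*/8, job_C:*/8}
Op 12: unregister job_C -> active={job_A:*/3, job_B:*/8}
Op 13: register job_A */8 -> active={job_A:*/8, job_B:*/8}
  job_A: interval 8, next fire after T=225 is 232
  job_B: interval 8, next fire after T=225 is 232
Earliest = 232, winner (lex tiebreak) = job_A

Answer: job_A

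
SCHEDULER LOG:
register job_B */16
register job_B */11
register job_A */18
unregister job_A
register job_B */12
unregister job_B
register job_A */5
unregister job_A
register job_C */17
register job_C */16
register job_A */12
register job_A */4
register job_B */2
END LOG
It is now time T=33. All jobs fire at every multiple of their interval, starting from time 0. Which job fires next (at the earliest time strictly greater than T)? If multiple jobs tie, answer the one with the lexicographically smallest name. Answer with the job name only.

Op 1: register job_B */16 -> active={job_B:*/16}
Op 2: register job_B */11 -> active={job_B:*/11}
Op 3: register job_A */18 -> active={job_A:*/18, job_B:*/11}
Op 4: unregister job_A -> active={job_B:*/11}
Op 5: register job_B */12 -> active={job_B:*/12}
Op 6: unregister job_B -> active={}
Op 7: register job_A */5 -> active={job_A:*/5}
Op 8: unregister job_A -> active={}
Op 9: register job_C */17 -> active={job_C:*/17}
Op 10: register job_C */16 -> active={job_C:*/16}
Op 11: register job_A */12 -> active={job_A:*/12, job_C:*/16}
Op 12: register job_A */4 -> active={job_A:*/4, job_C:*/16}
Op 13: register job_B */2 -> active={job_A:*/4, job_B:*/2, job_C:*/16}
  job_A: interval 4, next fire after T=33 is 36
  job_B: interval 2, next fire after T=33 is 34
  job_C: interval 16, next fire after T=33 is 48
Earliest = 34, winner (lex tiebreak) = job_B

Answer: job_B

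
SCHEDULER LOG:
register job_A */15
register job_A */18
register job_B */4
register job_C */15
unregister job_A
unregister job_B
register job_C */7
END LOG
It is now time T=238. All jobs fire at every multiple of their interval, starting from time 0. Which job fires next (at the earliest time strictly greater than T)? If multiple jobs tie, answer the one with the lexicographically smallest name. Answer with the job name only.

Op 1: register job_A */15 -> active={job_A:*/15}
Op 2: register job_A */18 -> active={job_A:*/18}
Op 3: register job_B */4 -> active={job_A:*/18, job_B:*/4}
Op 4: register job_C */15 -> active={job_A:*/18, job_B:*/4, job_C:*/15}
Op 5: unregister job_A -> active={job_B:*/4, job_C:*/15}
Op 6: unregister job_B -> active={job_C:*/15}
Op 7: register job_C */7 -> active={job_C:*/7}
  job_C: interval 7, next fire after T=238 is 245
Earliest = 245, winner (lex tiebreak) = job_C

Answer: job_C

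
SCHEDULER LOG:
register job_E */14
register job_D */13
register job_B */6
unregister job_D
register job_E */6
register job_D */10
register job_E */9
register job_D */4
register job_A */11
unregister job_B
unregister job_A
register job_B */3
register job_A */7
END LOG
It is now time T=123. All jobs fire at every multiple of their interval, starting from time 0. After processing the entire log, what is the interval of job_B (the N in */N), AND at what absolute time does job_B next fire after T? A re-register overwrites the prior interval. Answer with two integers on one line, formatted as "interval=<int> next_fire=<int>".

Op 1: register job_E */14 -> active={job_E:*/14}
Op 2: register job_D */13 -> active={job_D:*/13, job_E:*/14}
Op 3: register job_B */6 -> active={job_B:*/6, job_D:*/13, job_E:*/14}
Op 4: unregister job_D -> active={job_B:*/6, job_E:*/14}
Op 5: register job_E */6 -> active={job_B:*/6, job_E:*/6}
Op 6: register job_D */10 -> active={job_B:*/6, job_D:*/10, job_E:*/6}
Op 7: register job_E */9 -> active={job_B:*/6, job_D:*/10, job_E:*/9}
Op 8: register job_D */4 -> active={job_B:*/6, job_D:*/4, job_E:*/9}
Op 9: register job_A */11 -> active={job_A:*/11, job_B:*/6, job_D:*/4, job_E:*/9}
Op 10: unregister job_B -> active={job_A:*/11, job_D:*/4, job_E:*/9}
Op 11: unregister job_A -> active={job_D:*/4, job_E:*/9}
Op 12: register job_B */3 -> active={job_B:*/3, job_D:*/4, job_E:*/9}
Op 13: register job_A */7 -> active={job_A:*/7, job_B:*/3, job_D:*/4, job_E:*/9}
Final interval of job_B = 3
Next fire of job_B after T=123: (123//3+1)*3 = 126

Answer: interval=3 next_fire=126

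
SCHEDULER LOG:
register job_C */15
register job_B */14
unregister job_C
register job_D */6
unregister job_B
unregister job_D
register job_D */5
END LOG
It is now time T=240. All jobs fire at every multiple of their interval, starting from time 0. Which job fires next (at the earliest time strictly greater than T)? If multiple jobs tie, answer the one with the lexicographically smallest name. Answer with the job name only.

Answer: job_D

Derivation:
Op 1: register job_C */15 -> active={job_C:*/15}
Op 2: register job_B */14 -> active={job_B:*/14, job_C:*/15}
Op 3: unregister job_C -> active={job_B:*/14}
Op 4: register job_D */6 -> active={job_B:*/14, job_D:*/6}
Op 5: unregister job_B -> active={job_D:*/6}
Op 6: unregister job_D -> active={}
Op 7: register job_D */5 -> active={job_D:*/5}
  job_D: interval 5, next fire after T=240 is 245
Earliest = 245, winner (lex tiebreak) = job_D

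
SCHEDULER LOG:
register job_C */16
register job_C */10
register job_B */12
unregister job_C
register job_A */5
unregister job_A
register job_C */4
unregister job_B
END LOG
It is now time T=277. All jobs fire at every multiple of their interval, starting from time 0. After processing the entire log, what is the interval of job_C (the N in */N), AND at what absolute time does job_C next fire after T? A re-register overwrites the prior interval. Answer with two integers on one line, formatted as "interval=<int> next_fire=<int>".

Answer: interval=4 next_fire=280

Derivation:
Op 1: register job_C */16 -> active={job_C:*/16}
Op 2: register job_C */10 -> active={job_C:*/10}
Op 3: register job_B */12 -> active={job_B:*/12, job_C:*/10}
Op 4: unregister job_C -> active={job_B:*/12}
Op 5: register job_A */5 -> active={job_A:*/5, job_B:*/12}
Op 6: unregister job_A -> active={job_B:*/12}
Op 7: register job_C */4 -> active={job_B:*/12, job_C:*/4}
Op 8: unregister job_B -> active={job_C:*/4}
Final interval of job_C = 4
Next fire of job_C after T=277: (277//4+1)*4 = 280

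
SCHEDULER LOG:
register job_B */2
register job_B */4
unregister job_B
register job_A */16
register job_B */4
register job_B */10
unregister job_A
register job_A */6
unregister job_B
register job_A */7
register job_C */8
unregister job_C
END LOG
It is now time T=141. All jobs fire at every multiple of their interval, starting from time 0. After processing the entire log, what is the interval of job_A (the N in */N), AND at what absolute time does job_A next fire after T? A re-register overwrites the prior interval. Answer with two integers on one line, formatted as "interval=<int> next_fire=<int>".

Op 1: register job_B */2 -> active={job_B:*/2}
Op 2: register job_B */4 -> active={job_B:*/4}
Op 3: unregister job_B -> active={}
Op 4: register job_A */16 -> active={job_A:*/16}
Op 5: register job_B */4 -> active={job_A:*/16, job_B:*/4}
Op 6: register job_B */10 -> active={job_A:*/16, job_B:*/10}
Op 7: unregister job_A -> active={job_B:*/10}
Op 8: register job_A */6 -> active={job_A:*/6, job_B:*/10}
Op 9: unregister job_B -> active={job_A:*/6}
Op 10: register job_A */7 -> active={job_A:*/7}
Op 11: register job_C */8 -> active={job_A:*/7, job_C:*/8}
Op 12: unregister job_C -> active={job_A:*/7}
Final interval of job_A = 7
Next fire of job_A after T=141: (141//7+1)*7 = 147

Answer: interval=7 next_fire=147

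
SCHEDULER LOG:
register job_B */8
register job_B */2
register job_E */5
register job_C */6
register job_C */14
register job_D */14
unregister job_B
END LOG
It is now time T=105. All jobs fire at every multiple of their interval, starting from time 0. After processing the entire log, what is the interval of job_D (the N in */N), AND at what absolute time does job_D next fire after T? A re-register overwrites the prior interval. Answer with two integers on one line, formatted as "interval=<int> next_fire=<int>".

Op 1: register job_B */8 -> active={job_B:*/8}
Op 2: register job_B */2 -> active={job_B:*/2}
Op 3: register job_E */5 -> active={job_B:*/2, job_E:*/5}
Op 4: register job_C */6 -> active={job_B:*/2, job_C:*/6, job_E:*/5}
Op 5: register job_C */14 -> active={job_B:*/2, job_C:*/14, job_E:*/5}
Op 6: register job_D */14 -> active={job_B:*/2, job_C:*/14, job_D:*/14, job_E:*/5}
Op 7: unregister job_B -> active={job_C:*/14, job_D:*/14, job_E:*/5}
Final interval of job_D = 14
Next fire of job_D after T=105: (105//14+1)*14 = 112

Answer: interval=14 next_fire=112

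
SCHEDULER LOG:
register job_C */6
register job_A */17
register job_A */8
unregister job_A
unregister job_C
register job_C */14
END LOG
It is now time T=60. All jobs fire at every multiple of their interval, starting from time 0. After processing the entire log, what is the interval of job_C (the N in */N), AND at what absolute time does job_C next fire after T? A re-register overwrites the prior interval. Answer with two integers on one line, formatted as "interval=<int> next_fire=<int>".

Op 1: register job_C */6 -> active={job_C:*/6}
Op 2: register job_A */17 -> active={job_A:*/17, job_C:*/6}
Op 3: register job_A */8 -> active={job_A:*/8, job_C:*/6}
Op 4: unregister job_A -> active={job_C:*/6}
Op 5: unregister job_C -> active={}
Op 6: register job_C */14 -> active={job_C:*/14}
Final interval of job_C = 14
Next fire of job_C after T=60: (60//14+1)*14 = 70

Answer: interval=14 next_fire=70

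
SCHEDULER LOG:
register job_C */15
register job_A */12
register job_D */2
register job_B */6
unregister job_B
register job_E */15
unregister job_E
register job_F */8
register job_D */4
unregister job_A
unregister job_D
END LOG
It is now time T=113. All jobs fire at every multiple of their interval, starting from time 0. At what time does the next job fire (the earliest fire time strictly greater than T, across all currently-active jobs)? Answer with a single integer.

Answer: 120

Derivation:
Op 1: register job_C */15 -> active={job_C:*/15}
Op 2: register job_A */12 -> active={job_A:*/12, job_C:*/15}
Op 3: register job_D */2 -> active={job_A:*/12, job_C:*/15, job_D:*/2}
Op 4: register job_B */6 -> active={job_A:*/12, job_B:*/6, job_C:*/15, job_D:*/2}
Op 5: unregister job_B -> active={job_A:*/12, job_C:*/15, job_D:*/2}
Op 6: register job_E */15 -> active={job_A:*/12, job_C:*/15, job_D:*/2, job_E:*/15}
Op 7: unregister job_E -> active={job_A:*/12, job_C:*/15, job_D:*/2}
Op 8: register job_F */8 -> active={job_A:*/12, job_C:*/15, job_D:*/2, job_F:*/8}
Op 9: register job_D */4 -> active={job_A:*/12, job_C:*/15, job_D:*/4, job_F:*/8}
Op 10: unregister job_A -> active={job_C:*/15, job_D:*/4, job_F:*/8}
Op 11: unregister job_D -> active={job_C:*/15, job_F:*/8}
  job_C: interval 15, next fire after T=113 is 120
  job_F: interval 8, next fire after T=113 is 120
Earliest fire time = 120 (job job_C)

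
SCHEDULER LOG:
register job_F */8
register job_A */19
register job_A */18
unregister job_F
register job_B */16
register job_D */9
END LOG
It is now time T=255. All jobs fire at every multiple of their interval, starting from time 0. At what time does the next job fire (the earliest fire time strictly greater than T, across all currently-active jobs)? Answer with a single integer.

Op 1: register job_F */8 -> active={job_F:*/8}
Op 2: register job_A */19 -> active={job_A:*/19, job_F:*/8}
Op 3: register job_A */18 -> active={job_A:*/18, job_F:*/8}
Op 4: unregister job_F -> active={job_A:*/18}
Op 5: register job_B */16 -> active={job_A:*/18, job_B:*/16}
Op 6: register job_D */9 -> active={job_A:*/18, job_B:*/16, job_D:*/9}
  job_A: interval 18, next fire after T=255 is 270
  job_B: interval 16, next fire after T=255 is 256
  job_D: interval 9, next fire after T=255 is 261
Earliest fire time = 256 (job job_B)

Answer: 256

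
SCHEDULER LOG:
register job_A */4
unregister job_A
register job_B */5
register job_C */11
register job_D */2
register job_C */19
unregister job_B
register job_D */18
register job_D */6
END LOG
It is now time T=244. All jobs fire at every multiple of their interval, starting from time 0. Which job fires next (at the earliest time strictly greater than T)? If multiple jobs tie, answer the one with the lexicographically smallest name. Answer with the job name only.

Answer: job_D

Derivation:
Op 1: register job_A */4 -> active={job_A:*/4}
Op 2: unregister job_A -> active={}
Op 3: register job_B */5 -> active={job_B:*/5}
Op 4: register job_C */11 -> active={job_B:*/5, job_C:*/11}
Op 5: register job_D */2 -> active={job_B:*/5, job_C:*/11, job_D:*/2}
Op 6: register job_C */19 -> active={job_B:*/5, job_C:*/19, job_D:*/2}
Op 7: unregister job_B -> active={job_C:*/19, job_D:*/2}
Op 8: register job_D */18 -> active={job_C:*/19, job_D:*/18}
Op 9: register job_D */6 -> active={job_C:*/19, job_D:*/6}
  job_C: interval 19, next fire after T=244 is 247
  job_D: interval 6, next fire after T=244 is 246
Earliest = 246, winner (lex tiebreak) = job_D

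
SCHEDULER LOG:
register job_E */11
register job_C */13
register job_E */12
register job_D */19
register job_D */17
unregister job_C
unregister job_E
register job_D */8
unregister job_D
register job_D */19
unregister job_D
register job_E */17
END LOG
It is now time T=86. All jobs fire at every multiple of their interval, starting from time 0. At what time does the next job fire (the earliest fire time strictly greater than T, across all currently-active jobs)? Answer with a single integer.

Answer: 102

Derivation:
Op 1: register job_E */11 -> active={job_E:*/11}
Op 2: register job_C */13 -> active={job_C:*/13, job_E:*/11}
Op 3: register job_E */12 -> active={job_C:*/13, job_E:*/12}
Op 4: register job_D */19 -> active={job_C:*/13, job_D:*/19, job_E:*/12}
Op 5: register job_D */17 -> active={job_C:*/13, job_D:*/17, job_E:*/12}
Op 6: unregister job_C -> active={job_D:*/17, job_E:*/12}
Op 7: unregister job_E -> active={job_D:*/17}
Op 8: register job_D */8 -> active={job_D:*/8}
Op 9: unregister job_D -> active={}
Op 10: register job_D */19 -> active={job_D:*/19}
Op 11: unregister job_D -> active={}
Op 12: register job_E */17 -> active={job_E:*/17}
  job_E: interval 17, next fire after T=86 is 102
Earliest fire time = 102 (job job_E)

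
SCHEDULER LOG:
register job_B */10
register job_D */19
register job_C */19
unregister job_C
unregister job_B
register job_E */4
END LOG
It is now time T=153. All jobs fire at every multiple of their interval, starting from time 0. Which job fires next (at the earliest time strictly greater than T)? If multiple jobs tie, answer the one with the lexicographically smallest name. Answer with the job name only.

Answer: job_E

Derivation:
Op 1: register job_B */10 -> active={job_B:*/10}
Op 2: register job_D */19 -> active={job_B:*/10, job_D:*/19}
Op 3: register job_C */19 -> active={job_B:*/10, job_C:*/19, job_D:*/19}
Op 4: unregister job_C -> active={job_B:*/10, job_D:*/19}
Op 5: unregister job_B -> active={job_D:*/19}
Op 6: register job_E */4 -> active={job_D:*/19, job_E:*/4}
  job_D: interval 19, next fire after T=153 is 171
  job_E: interval 4, next fire after T=153 is 156
Earliest = 156, winner (lex tiebreak) = job_E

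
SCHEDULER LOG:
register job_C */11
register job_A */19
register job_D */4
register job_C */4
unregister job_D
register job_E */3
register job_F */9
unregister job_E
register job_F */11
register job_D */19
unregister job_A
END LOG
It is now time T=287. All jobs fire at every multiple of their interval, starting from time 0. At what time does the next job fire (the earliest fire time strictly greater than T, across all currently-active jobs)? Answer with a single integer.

Op 1: register job_C */11 -> active={job_C:*/11}
Op 2: register job_A */19 -> active={job_A:*/19, job_C:*/11}
Op 3: register job_D */4 -> active={job_A:*/19, job_C:*/11, job_D:*/4}
Op 4: register job_C */4 -> active={job_A:*/19, job_C:*/4, job_D:*/4}
Op 5: unregister job_D -> active={job_A:*/19, job_C:*/4}
Op 6: register job_E */3 -> active={job_A:*/19, job_C:*/4, job_E:*/3}
Op 7: register job_F */9 -> active={job_A:*/19, job_C:*/4, job_E:*/3, job_F:*/9}
Op 8: unregister job_E -> active={job_A:*/19, job_C:*/4, job_F:*/9}
Op 9: register job_F */11 -> active={job_A:*/19, job_C:*/4, job_F:*/11}
Op 10: register job_D */19 -> active={job_A:*/19, job_C:*/4, job_D:*/19, job_F:*/11}
Op 11: unregister job_A -> active={job_C:*/4, job_D:*/19, job_F:*/11}
  job_C: interval 4, next fire after T=287 is 288
  job_D: interval 19, next fire after T=287 is 304
  job_F: interval 11, next fire after T=287 is 297
Earliest fire time = 288 (job job_C)

Answer: 288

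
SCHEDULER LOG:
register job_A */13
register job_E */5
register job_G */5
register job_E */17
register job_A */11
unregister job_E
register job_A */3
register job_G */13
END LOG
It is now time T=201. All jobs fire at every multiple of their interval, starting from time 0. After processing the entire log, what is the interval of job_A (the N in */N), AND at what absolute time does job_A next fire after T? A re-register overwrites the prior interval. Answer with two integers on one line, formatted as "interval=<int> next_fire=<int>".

Answer: interval=3 next_fire=204

Derivation:
Op 1: register job_A */13 -> active={job_A:*/13}
Op 2: register job_E */5 -> active={job_A:*/13, job_E:*/5}
Op 3: register job_G */5 -> active={job_A:*/13, job_E:*/5, job_G:*/5}
Op 4: register job_E */17 -> active={job_A:*/13, job_E:*/17, job_G:*/5}
Op 5: register job_A */11 -> active={job_A:*/11, job_E:*/17, job_G:*/5}
Op 6: unregister job_E -> active={job_A:*/11, job_G:*/5}
Op 7: register job_A */3 -> active={job_A:*/3, job_G:*/5}
Op 8: register job_G */13 -> active={job_A:*/3, job_G:*/13}
Final interval of job_A = 3
Next fire of job_A after T=201: (201//3+1)*3 = 204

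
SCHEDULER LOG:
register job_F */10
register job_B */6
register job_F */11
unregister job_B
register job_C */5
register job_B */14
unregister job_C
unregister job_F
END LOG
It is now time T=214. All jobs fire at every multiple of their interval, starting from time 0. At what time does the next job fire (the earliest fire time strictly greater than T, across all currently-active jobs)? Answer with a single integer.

Answer: 224

Derivation:
Op 1: register job_F */10 -> active={job_F:*/10}
Op 2: register job_B */6 -> active={job_B:*/6, job_F:*/10}
Op 3: register job_F */11 -> active={job_B:*/6, job_F:*/11}
Op 4: unregister job_B -> active={job_F:*/11}
Op 5: register job_C */5 -> active={job_C:*/5, job_F:*/11}
Op 6: register job_B */14 -> active={job_B:*/14, job_C:*/5, job_F:*/11}
Op 7: unregister job_C -> active={job_B:*/14, job_F:*/11}
Op 8: unregister job_F -> active={job_B:*/14}
  job_B: interval 14, next fire after T=214 is 224
Earliest fire time = 224 (job job_B)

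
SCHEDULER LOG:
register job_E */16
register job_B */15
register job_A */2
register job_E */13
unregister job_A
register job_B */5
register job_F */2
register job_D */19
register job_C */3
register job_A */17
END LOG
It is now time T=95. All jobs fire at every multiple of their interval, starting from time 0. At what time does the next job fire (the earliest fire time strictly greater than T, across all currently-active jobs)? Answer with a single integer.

Op 1: register job_E */16 -> active={job_E:*/16}
Op 2: register job_B */15 -> active={job_B:*/15, job_E:*/16}
Op 3: register job_A */2 -> active={job_A:*/2, job_B:*/15, job_E:*/16}
Op 4: register job_E */13 -> active={job_A:*/2, job_B:*/15, job_E:*/13}
Op 5: unregister job_A -> active={job_B:*/15, job_E:*/13}
Op 6: register job_B */5 -> active={job_B:*/5, job_E:*/13}
Op 7: register job_F */2 -> active={job_B:*/5, job_E:*/13, job_F:*/2}
Op 8: register job_D */19 -> active={job_B:*/5, job_D:*/19, job_E:*/13, job_F:*/2}
Op 9: register job_C */3 -> active={job_B:*/5, job_C:*/3, job_D:*/19, job_E:*/13, job_F:*/2}
Op 10: register job_A */17 -> active={job_A:*/17, job_B:*/5, job_C:*/3, job_D:*/19, job_E:*/13, job_F:*/2}
  job_A: interval 17, next fire after T=95 is 102
  job_B: interval 5, next fire after T=95 is 100
  job_C: interval 3, next fire after T=95 is 96
  job_D: interval 19, next fire after T=95 is 114
  job_E: interval 13, next fire after T=95 is 104
  job_F: interval 2, next fire after T=95 is 96
Earliest fire time = 96 (job job_C)

Answer: 96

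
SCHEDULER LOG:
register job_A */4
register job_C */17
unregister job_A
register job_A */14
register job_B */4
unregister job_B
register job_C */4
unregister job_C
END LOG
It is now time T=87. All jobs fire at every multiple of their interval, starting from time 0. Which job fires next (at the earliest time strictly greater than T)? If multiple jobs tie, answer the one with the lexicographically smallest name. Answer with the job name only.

Op 1: register job_A */4 -> active={job_A:*/4}
Op 2: register job_C */17 -> active={job_A:*/4, job_C:*/17}
Op 3: unregister job_A -> active={job_C:*/17}
Op 4: register job_A */14 -> active={job_A:*/14, job_C:*/17}
Op 5: register job_B */4 -> active={job_A:*/14, job_B:*/4, job_C:*/17}
Op 6: unregister job_B -> active={job_A:*/14, job_C:*/17}
Op 7: register job_C */4 -> active={job_A:*/14, job_C:*/4}
Op 8: unregister job_C -> active={job_A:*/14}
  job_A: interval 14, next fire after T=87 is 98
Earliest = 98, winner (lex tiebreak) = job_A

Answer: job_A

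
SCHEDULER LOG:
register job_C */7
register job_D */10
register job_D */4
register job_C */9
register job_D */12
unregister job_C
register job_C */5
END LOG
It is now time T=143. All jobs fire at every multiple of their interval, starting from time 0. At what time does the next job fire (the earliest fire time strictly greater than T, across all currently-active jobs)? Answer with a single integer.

Op 1: register job_C */7 -> active={job_C:*/7}
Op 2: register job_D */10 -> active={job_C:*/7, job_D:*/10}
Op 3: register job_D */4 -> active={job_C:*/7, job_D:*/4}
Op 4: register job_C */9 -> active={job_C:*/9, job_D:*/4}
Op 5: register job_D */12 -> active={job_C:*/9, job_D:*/12}
Op 6: unregister job_C -> active={job_D:*/12}
Op 7: register job_C */5 -> active={job_C:*/5, job_D:*/12}
  job_C: interval 5, next fire after T=143 is 145
  job_D: interval 12, next fire after T=143 is 144
Earliest fire time = 144 (job job_D)

Answer: 144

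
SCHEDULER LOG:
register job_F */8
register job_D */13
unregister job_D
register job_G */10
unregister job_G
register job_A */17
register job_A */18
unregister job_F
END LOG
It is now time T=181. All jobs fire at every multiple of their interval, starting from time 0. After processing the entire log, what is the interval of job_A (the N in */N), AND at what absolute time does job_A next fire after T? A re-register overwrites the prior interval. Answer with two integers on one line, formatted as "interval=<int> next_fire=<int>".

Answer: interval=18 next_fire=198

Derivation:
Op 1: register job_F */8 -> active={job_F:*/8}
Op 2: register job_D */13 -> active={job_D:*/13, job_F:*/8}
Op 3: unregister job_D -> active={job_F:*/8}
Op 4: register job_G */10 -> active={job_F:*/8, job_G:*/10}
Op 5: unregister job_G -> active={job_F:*/8}
Op 6: register job_A */17 -> active={job_A:*/17, job_F:*/8}
Op 7: register job_A */18 -> active={job_A:*/18, job_F:*/8}
Op 8: unregister job_F -> active={job_A:*/18}
Final interval of job_A = 18
Next fire of job_A after T=181: (181//18+1)*18 = 198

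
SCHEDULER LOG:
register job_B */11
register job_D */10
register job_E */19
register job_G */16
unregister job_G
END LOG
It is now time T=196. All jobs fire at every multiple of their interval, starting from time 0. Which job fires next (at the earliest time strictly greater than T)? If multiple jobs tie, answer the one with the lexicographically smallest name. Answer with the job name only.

Op 1: register job_B */11 -> active={job_B:*/11}
Op 2: register job_D */10 -> active={job_B:*/11, job_D:*/10}
Op 3: register job_E */19 -> active={job_B:*/11, job_D:*/10, job_E:*/19}
Op 4: register job_G */16 -> active={job_B:*/11, job_D:*/10, job_E:*/19, job_G:*/16}
Op 5: unregister job_G -> active={job_B:*/11, job_D:*/10, job_E:*/19}
  job_B: interval 11, next fire after T=196 is 198
  job_D: interval 10, next fire after T=196 is 200
  job_E: interval 19, next fire after T=196 is 209
Earliest = 198, winner (lex tiebreak) = job_B

Answer: job_B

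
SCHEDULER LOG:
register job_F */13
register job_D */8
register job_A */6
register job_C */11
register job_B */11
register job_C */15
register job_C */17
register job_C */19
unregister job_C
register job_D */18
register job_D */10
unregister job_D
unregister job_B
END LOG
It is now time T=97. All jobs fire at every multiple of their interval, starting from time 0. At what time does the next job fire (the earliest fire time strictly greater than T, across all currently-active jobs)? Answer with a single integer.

Answer: 102

Derivation:
Op 1: register job_F */13 -> active={job_F:*/13}
Op 2: register job_D */8 -> active={job_D:*/8, job_F:*/13}
Op 3: register job_A */6 -> active={job_A:*/6, job_D:*/8, job_F:*/13}
Op 4: register job_C */11 -> active={job_A:*/6, job_C:*/11, job_D:*/8, job_F:*/13}
Op 5: register job_B */11 -> active={job_A:*/6, job_B:*/11, job_C:*/11, job_D:*/8, job_F:*/13}
Op 6: register job_C */15 -> active={job_A:*/6, job_B:*/11, job_C:*/15, job_D:*/8, job_F:*/13}
Op 7: register job_C */17 -> active={job_A:*/6, job_B:*/11, job_C:*/17, job_D:*/8, job_F:*/13}
Op 8: register job_C */19 -> active={job_A:*/6, job_B:*/11, job_C:*/19, job_D:*/8, job_F:*/13}
Op 9: unregister job_C -> active={job_A:*/6, job_B:*/11, job_D:*/8, job_F:*/13}
Op 10: register job_D */18 -> active={job_A:*/6, job_B:*/11, job_D:*/18, job_F:*/13}
Op 11: register job_D */10 -> active={job_A:*/6, job_B:*/11, job_D:*/10, job_F:*/13}
Op 12: unregister job_D -> active={job_A:*/6, job_B:*/11, job_F:*/13}
Op 13: unregister job_B -> active={job_A:*/6, job_F:*/13}
  job_A: interval 6, next fire after T=97 is 102
  job_F: interval 13, next fire after T=97 is 104
Earliest fire time = 102 (job job_A)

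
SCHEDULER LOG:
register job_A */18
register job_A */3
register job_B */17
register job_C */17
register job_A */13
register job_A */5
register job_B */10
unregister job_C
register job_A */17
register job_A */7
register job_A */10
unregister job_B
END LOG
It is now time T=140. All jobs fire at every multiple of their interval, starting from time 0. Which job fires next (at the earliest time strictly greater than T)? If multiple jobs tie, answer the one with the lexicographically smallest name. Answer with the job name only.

Answer: job_A

Derivation:
Op 1: register job_A */18 -> active={job_A:*/18}
Op 2: register job_A */3 -> active={job_A:*/3}
Op 3: register job_B */17 -> active={job_A:*/3, job_B:*/17}
Op 4: register job_C */17 -> active={job_A:*/3, job_B:*/17, job_C:*/17}
Op 5: register job_A */13 -> active={job_A:*/13, job_B:*/17, job_C:*/17}
Op 6: register job_A */5 -> active={job_A:*/5, job_B:*/17, job_C:*/17}
Op 7: register job_B */10 -> active={job_A:*/5, job_B:*/10, job_C:*/17}
Op 8: unregister job_C -> active={job_A:*/5, job_B:*/10}
Op 9: register job_A */17 -> active={job_A:*/17, job_B:*/10}
Op 10: register job_A */7 -> active={job_A:*/7, job_B:*/10}
Op 11: register job_A */10 -> active={job_A:*/10, job_B:*/10}
Op 12: unregister job_B -> active={job_A:*/10}
  job_A: interval 10, next fire after T=140 is 150
Earliest = 150, winner (lex tiebreak) = job_A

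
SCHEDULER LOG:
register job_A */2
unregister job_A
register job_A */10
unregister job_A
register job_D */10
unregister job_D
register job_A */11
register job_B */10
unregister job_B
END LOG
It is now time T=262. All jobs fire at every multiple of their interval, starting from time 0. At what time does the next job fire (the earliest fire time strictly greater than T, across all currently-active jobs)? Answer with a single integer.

Op 1: register job_A */2 -> active={job_A:*/2}
Op 2: unregister job_A -> active={}
Op 3: register job_A */10 -> active={job_A:*/10}
Op 4: unregister job_A -> active={}
Op 5: register job_D */10 -> active={job_D:*/10}
Op 6: unregister job_D -> active={}
Op 7: register job_A */11 -> active={job_A:*/11}
Op 8: register job_B */10 -> active={job_A:*/11, job_B:*/10}
Op 9: unregister job_B -> active={job_A:*/11}
  job_A: interval 11, next fire after T=262 is 264
Earliest fire time = 264 (job job_A)

Answer: 264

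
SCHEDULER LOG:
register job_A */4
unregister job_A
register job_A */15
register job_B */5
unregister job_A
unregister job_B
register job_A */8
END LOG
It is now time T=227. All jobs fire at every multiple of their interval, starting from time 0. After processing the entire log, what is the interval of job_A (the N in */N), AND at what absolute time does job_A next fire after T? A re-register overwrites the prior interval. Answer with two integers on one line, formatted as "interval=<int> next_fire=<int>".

Answer: interval=8 next_fire=232

Derivation:
Op 1: register job_A */4 -> active={job_A:*/4}
Op 2: unregister job_A -> active={}
Op 3: register job_A */15 -> active={job_A:*/15}
Op 4: register job_B */5 -> active={job_A:*/15, job_B:*/5}
Op 5: unregister job_A -> active={job_B:*/5}
Op 6: unregister job_B -> active={}
Op 7: register job_A */8 -> active={job_A:*/8}
Final interval of job_A = 8
Next fire of job_A after T=227: (227//8+1)*8 = 232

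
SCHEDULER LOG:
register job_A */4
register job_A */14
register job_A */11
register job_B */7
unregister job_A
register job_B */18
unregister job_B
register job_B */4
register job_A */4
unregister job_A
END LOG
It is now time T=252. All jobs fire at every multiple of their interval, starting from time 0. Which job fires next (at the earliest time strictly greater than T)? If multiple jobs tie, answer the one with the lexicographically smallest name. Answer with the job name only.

Answer: job_B

Derivation:
Op 1: register job_A */4 -> active={job_A:*/4}
Op 2: register job_A */14 -> active={job_A:*/14}
Op 3: register job_A */11 -> active={job_A:*/11}
Op 4: register job_B */7 -> active={job_A:*/11, job_B:*/7}
Op 5: unregister job_A -> active={job_B:*/7}
Op 6: register job_B */18 -> active={job_B:*/18}
Op 7: unregister job_B -> active={}
Op 8: register job_B */4 -> active={job_B:*/4}
Op 9: register job_A */4 -> active={job_A:*/4, job_B:*/4}
Op 10: unregister job_A -> active={job_B:*/4}
  job_B: interval 4, next fire after T=252 is 256
Earliest = 256, winner (lex tiebreak) = job_B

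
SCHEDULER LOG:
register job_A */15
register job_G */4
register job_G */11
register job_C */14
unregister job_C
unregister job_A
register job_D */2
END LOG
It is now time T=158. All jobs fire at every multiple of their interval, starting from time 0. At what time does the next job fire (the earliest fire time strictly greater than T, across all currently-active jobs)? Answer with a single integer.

Op 1: register job_A */15 -> active={job_A:*/15}
Op 2: register job_G */4 -> active={job_A:*/15, job_G:*/4}
Op 3: register job_G */11 -> active={job_A:*/15, job_G:*/11}
Op 4: register job_C */14 -> active={job_A:*/15, job_C:*/14, job_G:*/11}
Op 5: unregister job_C -> active={job_A:*/15, job_G:*/11}
Op 6: unregister job_A -> active={job_G:*/11}
Op 7: register job_D */2 -> active={job_D:*/2, job_G:*/11}
  job_D: interval 2, next fire after T=158 is 160
  job_G: interval 11, next fire after T=158 is 165
Earliest fire time = 160 (job job_D)

Answer: 160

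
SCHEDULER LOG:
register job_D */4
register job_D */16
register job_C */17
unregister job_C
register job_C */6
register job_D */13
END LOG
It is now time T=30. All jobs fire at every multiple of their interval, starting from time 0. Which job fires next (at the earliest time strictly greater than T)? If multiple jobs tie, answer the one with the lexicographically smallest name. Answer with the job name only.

Answer: job_C

Derivation:
Op 1: register job_D */4 -> active={job_D:*/4}
Op 2: register job_D */16 -> active={job_D:*/16}
Op 3: register job_C */17 -> active={job_C:*/17, job_D:*/16}
Op 4: unregister job_C -> active={job_D:*/16}
Op 5: register job_C */6 -> active={job_C:*/6, job_D:*/16}
Op 6: register job_D */13 -> active={job_C:*/6, job_D:*/13}
  job_C: interval 6, next fire after T=30 is 36
  job_D: interval 13, next fire after T=30 is 39
Earliest = 36, winner (lex tiebreak) = job_C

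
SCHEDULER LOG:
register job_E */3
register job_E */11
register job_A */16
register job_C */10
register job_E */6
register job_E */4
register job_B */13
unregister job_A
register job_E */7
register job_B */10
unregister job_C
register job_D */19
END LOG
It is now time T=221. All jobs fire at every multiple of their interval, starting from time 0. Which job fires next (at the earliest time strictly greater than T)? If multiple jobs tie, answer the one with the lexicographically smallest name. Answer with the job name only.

Op 1: register job_E */3 -> active={job_E:*/3}
Op 2: register job_E */11 -> active={job_E:*/11}
Op 3: register job_A */16 -> active={job_A:*/16, job_E:*/11}
Op 4: register job_C */10 -> active={job_A:*/16, job_C:*/10, job_E:*/11}
Op 5: register job_E */6 -> active={job_A:*/16, job_C:*/10, job_E:*/6}
Op 6: register job_E */4 -> active={job_A:*/16, job_C:*/10, job_E:*/4}
Op 7: register job_B */13 -> active={job_A:*/16, job_B:*/13, job_C:*/10, job_E:*/4}
Op 8: unregister job_A -> active={job_B:*/13, job_C:*/10, job_E:*/4}
Op 9: register job_E */7 -> active={job_B:*/13, job_C:*/10, job_E:*/7}
Op 10: register job_B */10 -> active={job_B:*/10, job_C:*/10, job_E:*/7}
Op 11: unregister job_C -> active={job_B:*/10, job_E:*/7}
Op 12: register job_D */19 -> active={job_B:*/10, job_D:*/19, job_E:*/7}
  job_B: interval 10, next fire after T=221 is 230
  job_D: interval 19, next fire after T=221 is 228
  job_E: interval 7, next fire after T=221 is 224
Earliest = 224, winner (lex tiebreak) = job_E

Answer: job_E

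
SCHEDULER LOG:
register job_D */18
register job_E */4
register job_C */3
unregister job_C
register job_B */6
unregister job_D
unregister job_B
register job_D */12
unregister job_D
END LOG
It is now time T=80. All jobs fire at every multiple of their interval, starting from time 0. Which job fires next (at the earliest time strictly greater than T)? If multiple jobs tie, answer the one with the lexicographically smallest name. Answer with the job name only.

Answer: job_E

Derivation:
Op 1: register job_D */18 -> active={job_D:*/18}
Op 2: register job_E */4 -> active={job_D:*/18, job_E:*/4}
Op 3: register job_C */3 -> active={job_C:*/3, job_D:*/18, job_E:*/4}
Op 4: unregister job_C -> active={job_D:*/18, job_E:*/4}
Op 5: register job_B */6 -> active={job_B:*/6, job_D:*/18, job_E:*/4}
Op 6: unregister job_D -> active={job_B:*/6, job_E:*/4}
Op 7: unregister job_B -> active={job_E:*/4}
Op 8: register job_D */12 -> active={job_D:*/12, job_E:*/4}
Op 9: unregister job_D -> active={job_E:*/4}
  job_E: interval 4, next fire after T=80 is 84
Earliest = 84, winner (lex tiebreak) = job_E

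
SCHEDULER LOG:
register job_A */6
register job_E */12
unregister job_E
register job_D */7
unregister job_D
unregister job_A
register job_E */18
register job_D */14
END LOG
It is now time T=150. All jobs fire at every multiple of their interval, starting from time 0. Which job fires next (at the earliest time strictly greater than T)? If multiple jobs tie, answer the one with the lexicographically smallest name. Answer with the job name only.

Answer: job_D

Derivation:
Op 1: register job_A */6 -> active={job_A:*/6}
Op 2: register job_E */12 -> active={job_A:*/6, job_E:*/12}
Op 3: unregister job_E -> active={job_A:*/6}
Op 4: register job_D */7 -> active={job_A:*/6, job_D:*/7}
Op 5: unregister job_D -> active={job_A:*/6}
Op 6: unregister job_A -> active={}
Op 7: register job_E */18 -> active={job_E:*/18}
Op 8: register job_D */14 -> active={job_D:*/14, job_E:*/18}
  job_D: interval 14, next fire after T=150 is 154
  job_E: interval 18, next fire after T=150 is 162
Earliest = 154, winner (lex tiebreak) = job_D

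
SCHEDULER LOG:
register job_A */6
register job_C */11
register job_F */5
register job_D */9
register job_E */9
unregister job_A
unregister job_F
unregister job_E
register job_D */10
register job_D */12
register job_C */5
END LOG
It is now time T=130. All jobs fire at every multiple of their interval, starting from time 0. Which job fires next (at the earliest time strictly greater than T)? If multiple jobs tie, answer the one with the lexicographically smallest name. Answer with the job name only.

Op 1: register job_A */6 -> active={job_A:*/6}
Op 2: register job_C */11 -> active={job_A:*/6, job_C:*/11}
Op 3: register job_F */5 -> active={job_A:*/6, job_C:*/11, job_F:*/5}
Op 4: register job_D */9 -> active={job_A:*/6, job_C:*/11, job_D:*/9, job_F:*/5}
Op 5: register job_E */9 -> active={job_A:*/6, job_C:*/11, job_D:*/9, job_E:*/9, job_F:*/5}
Op 6: unregister job_A -> active={job_C:*/11, job_D:*/9, job_E:*/9, job_F:*/5}
Op 7: unregister job_F -> active={job_C:*/11, job_D:*/9, job_E:*/9}
Op 8: unregister job_E -> active={job_C:*/11, job_D:*/9}
Op 9: register job_D */10 -> active={job_C:*/11, job_D:*/10}
Op 10: register job_D */12 -> active={job_C:*/11, job_D:*/12}
Op 11: register job_C */5 -> active={job_C:*/5, job_D:*/12}
  job_C: interval 5, next fire after T=130 is 135
  job_D: interval 12, next fire after T=130 is 132
Earliest = 132, winner (lex tiebreak) = job_D

Answer: job_D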